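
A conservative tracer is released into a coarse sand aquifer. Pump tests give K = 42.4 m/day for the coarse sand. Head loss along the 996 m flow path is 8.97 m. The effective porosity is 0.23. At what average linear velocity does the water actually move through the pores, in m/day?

1.66

Hydraulic gradient i = Δh / L = 8.97 / 996 = 0.009006.
Darcy flux q = K · i = 42.40 × 0.009006 = 0.3819 m/day.
Seepage velocity v = q / n_e = 0.3819 / 0.23 = 1.660 m/day.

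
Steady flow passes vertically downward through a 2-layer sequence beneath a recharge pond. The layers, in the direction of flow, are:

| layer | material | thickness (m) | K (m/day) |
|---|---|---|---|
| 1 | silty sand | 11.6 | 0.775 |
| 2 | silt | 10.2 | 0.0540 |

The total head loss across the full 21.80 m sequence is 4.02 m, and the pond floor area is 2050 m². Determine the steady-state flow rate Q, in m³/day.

40.4

Flow is perpendicular to layering, so the layers act in series and the equivalent K is the thickness-weighted harmonic mean.
Total thickness L = 11.6 + 10.2 = 21.80 m.
Σ(b_i/K_i) = 11.6/0.775 + 10.2/0.0540 = 203.9 d.
K_eq = L / Σ(b_i/K_i) = 21.80 / 203.9 = 0.1069 m/day.
Q = K_eq · A · (Δh/L) = 0.1069 × 2050 × (4.02/21.80) = 40.43 m³/day.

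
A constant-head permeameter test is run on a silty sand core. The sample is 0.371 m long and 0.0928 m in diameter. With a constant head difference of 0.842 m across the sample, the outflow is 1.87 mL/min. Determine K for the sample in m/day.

0.175

Cross-sectional area A = π·(d/2)² = π × (0.0928/2)² = 0.006764 m².
Convert discharge: 1.87 mL/min = 3.117e-08 m³/s.
Darcy's law rearranged: K = Q·L / (A·Δh) = 3.117e-08 × 0.371 / (0.006764 × 0.842) = 2.030e-06 m/s = 0.1754 m/day.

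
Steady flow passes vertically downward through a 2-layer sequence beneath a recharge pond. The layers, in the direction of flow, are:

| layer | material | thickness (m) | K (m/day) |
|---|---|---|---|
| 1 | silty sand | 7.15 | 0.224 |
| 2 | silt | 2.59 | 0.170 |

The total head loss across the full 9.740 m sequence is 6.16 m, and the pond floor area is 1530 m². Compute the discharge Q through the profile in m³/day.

200

Flow is perpendicular to layering, so the layers act in series and the equivalent K is the thickness-weighted harmonic mean.
Total thickness L = 7.15 + 2.59 = 9.740 m.
Σ(b_i/K_i) = 7.15/0.224 + 2.59/0.170 = 47.15 d.
K_eq = L / Σ(b_i/K_i) = 9.740 / 47.15 = 0.2066 m/day.
Q = K_eq · A · (Δh/L) = 0.2066 × 1530 × (6.16/9.740) = 199.9 m³/day.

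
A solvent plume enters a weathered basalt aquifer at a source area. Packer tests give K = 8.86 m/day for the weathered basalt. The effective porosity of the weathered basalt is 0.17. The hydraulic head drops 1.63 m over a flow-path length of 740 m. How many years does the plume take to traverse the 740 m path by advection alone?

Hydraulic gradient i = Δh / L = 1.63 / 740 = 0.002203.
Darcy flux q = K · i = 8.860 × 0.002203 = 0.01952 m/day.
Seepage velocity v = q / n_e = 0.01952 / 0.17 = 0.1148 m/day.
Travel time t = L / v = 740 / 0.1148 = 6446 days = 17.65 years.

17.6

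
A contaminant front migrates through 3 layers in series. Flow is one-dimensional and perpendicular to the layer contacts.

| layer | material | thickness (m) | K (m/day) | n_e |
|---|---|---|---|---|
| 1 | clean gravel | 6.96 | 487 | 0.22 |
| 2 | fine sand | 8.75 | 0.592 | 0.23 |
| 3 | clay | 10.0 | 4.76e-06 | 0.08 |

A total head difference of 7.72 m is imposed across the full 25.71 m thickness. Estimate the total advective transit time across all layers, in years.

3240

With flow normal to the layers, continuity requires the same specific discharge q through every layer.
Σ(b_i/K_i) = 6.96/487 + 8.75/0.592 + 10.0/4.76e-06 = 2.101e+06 d.
q = Δh / Σ(b_i/K_i) = 7.72 / 2.101e+06 = 3.675e-06 m/day.
In each layer the seepage velocity is v_i = q/n_i, so the layer transit time is t_i = b_i·n_i / q:
  layer 1 (clean gravel): t_1 = 6.96 × 0.22 / 3.675e-06 = 4.167e+05 d
  layer 2 (fine sand): t_2 = 8.75 × 0.23 / 3.675e-06 = 5.477e+05 d
  layer 3 (clay): t_3 = 10.0 × 0.08 / 3.675e-06 = 2.177e+05 d
Total t = Σ t_i = 1.182e+06 days = 3236 years.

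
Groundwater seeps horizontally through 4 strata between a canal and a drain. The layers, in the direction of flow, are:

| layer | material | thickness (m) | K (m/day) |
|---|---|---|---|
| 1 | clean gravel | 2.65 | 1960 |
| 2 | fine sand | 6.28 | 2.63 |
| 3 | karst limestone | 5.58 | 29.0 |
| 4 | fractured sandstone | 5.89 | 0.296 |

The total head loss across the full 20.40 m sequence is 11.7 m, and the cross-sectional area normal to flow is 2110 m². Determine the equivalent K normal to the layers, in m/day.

0.907

Flow is perpendicular to layering, so the layers act in series and the equivalent K is the thickness-weighted harmonic mean.
Total thickness L = 2.65 + 6.28 + 5.58 + 5.89 = 20.40 m.
Σ(b_i/K_i) = 2.65/1960 + 6.28/2.63 + 5.58/29.0 + 5.89/0.296 = 22.48 d.
K_eq = L / Σ(b_i/K_i) = 20.40 / 22.48 = 0.9075 m/day.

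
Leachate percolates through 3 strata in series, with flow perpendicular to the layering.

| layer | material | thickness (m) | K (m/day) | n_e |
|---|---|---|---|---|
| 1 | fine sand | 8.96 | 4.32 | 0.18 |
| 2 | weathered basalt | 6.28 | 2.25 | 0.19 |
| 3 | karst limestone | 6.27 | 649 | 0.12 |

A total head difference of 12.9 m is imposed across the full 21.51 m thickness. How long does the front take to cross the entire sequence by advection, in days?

1.34

With flow normal to the layers, continuity requires the same specific discharge q through every layer.
Σ(b_i/K_i) = 8.96/4.32 + 6.28/2.25 + 6.27/649 = 4.875 d.
q = Δh / Σ(b_i/K_i) = 12.9 / 4.875 = 2.646 m/day.
In each layer the seepage velocity is v_i = q/n_i, so the layer transit time is t_i = b_i·n_i / q:
  layer 1 (fine sand): t_1 = 8.96 × 0.18 / 2.646 = 0.6095 d
  layer 2 (weathered basalt): t_2 = 6.28 × 0.19 / 2.646 = 0.4509 d
  layer 3 (karst limestone): t_3 = 6.27 × 0.12 / 2.646 = 0.2843 d
Total t = Σ t_i = 1.345 days.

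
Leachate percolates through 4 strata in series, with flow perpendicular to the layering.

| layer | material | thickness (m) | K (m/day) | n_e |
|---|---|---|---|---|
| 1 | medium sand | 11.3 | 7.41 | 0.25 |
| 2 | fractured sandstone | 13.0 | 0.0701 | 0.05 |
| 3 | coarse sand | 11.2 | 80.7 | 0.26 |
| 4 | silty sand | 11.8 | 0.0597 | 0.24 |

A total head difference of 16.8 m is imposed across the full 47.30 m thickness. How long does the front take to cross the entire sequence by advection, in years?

0.578

With flow normal to the layers, continuity requires the same specific discharge q through every layer.
Σ(b_i/K_i) = 11.3/7.41 + 13.0/0.0701 + 11.2/80.7 + 11.8/0.0597 = 384.8 d.
q = Δh / Σ(b_i/K_i) = 16.8 / 384.8 = 0.04366 m/day.
In each layer the seepage velocity is v_i = q/n_i, so the layer transit time is t_i = b_i·n_i / q:
  layer 1 (medium sand): t_1 = 11.3 × 0.25 / 0.04366 = 64.70 d
  layer 2 (fractured sandstone): t_2 = 13.0 × 0.05 / 0.04366 = 14.89 d
  layer 3 (coarse sand): t_3 = 11.2 × 0.26 / 0.04366 = 66.69 d
  layer 4 (silty sand): t_4 = 11.8 × 0.24 / 0.04366 = 64.86 d
Total t = Σ t_i = 211.1 days = 0.5781 years.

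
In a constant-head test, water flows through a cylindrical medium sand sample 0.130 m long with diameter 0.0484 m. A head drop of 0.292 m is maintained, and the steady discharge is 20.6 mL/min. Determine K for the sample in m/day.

Cross-sectional area A = π·(d/2)² = π × (0.0484/2)² = 0.001840 m².
Convert discharge: 20.6 mL/min = 3.433e-07 m³/s.
Darcy's law rearranged: K = Q·L / (A·Δh) = 3.433e-07 × 0.130 / (0.001840 × 0.292) = 8.308e-05 m/s = 7.178 m/day.

7.18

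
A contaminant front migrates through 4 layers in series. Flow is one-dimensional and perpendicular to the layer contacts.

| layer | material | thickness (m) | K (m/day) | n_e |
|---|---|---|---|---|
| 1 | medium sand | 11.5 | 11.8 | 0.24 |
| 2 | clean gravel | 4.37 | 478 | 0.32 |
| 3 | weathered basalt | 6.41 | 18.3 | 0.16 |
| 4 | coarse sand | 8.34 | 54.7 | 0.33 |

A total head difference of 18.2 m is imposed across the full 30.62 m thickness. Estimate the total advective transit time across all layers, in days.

With flow normal to the layers, continuity requires the same specific discharge q through every layer.
Σ(b_i/K_i) = 11.5/11.8 + 4.37/478 + 6.41/18.3 + 8.34/54.7 = 1.486 d.
q = Δh / Σ(b_i/K_i) = 18.2 / 1.486 = 12.24 m/day.
In each layer the seepage velocity is v_i = q/n_i, so the layer transit time is t_i = b_i·n_i / q:
  layer 1 (medium sand): t_1 = 11.5 × 0.24 / 12.24 = 0.2254 d
  layer 2 (clean gravel): t_2 = 4.37 × 0.32 / 12.24 = 0.1142 d
  layer 3 (weathered basalt): t_3 = 6.41 × 0.16 / 12.24 = 0.08376 d
  layer 4 (coarse sand): t_4 = 8.34 × 0.33 / 12.24 = 0.2248 d
Total t = Σ t_i = 0.6482 days.

0.648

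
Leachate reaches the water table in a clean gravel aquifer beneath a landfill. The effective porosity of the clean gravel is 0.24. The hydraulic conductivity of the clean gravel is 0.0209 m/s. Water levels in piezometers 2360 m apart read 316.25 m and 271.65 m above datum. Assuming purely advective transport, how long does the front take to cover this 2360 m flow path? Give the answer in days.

16.6

Convert K: 0.0209 m/s × 86400 = 1806 m/day.
Hydraulic gradient i = (316.25 − 271.65) / 2360 = 44.6 / 2360 = 0.01890.
Darcy flux q = K · i = 1806 × 0.01890 = 34.13 m/day.
Seepage velocity v = q / n_e = 34.13 / 0.24 = 142.2 m/day.
Travel time t = L / v = 2360 / 142.2 = 16.60 days.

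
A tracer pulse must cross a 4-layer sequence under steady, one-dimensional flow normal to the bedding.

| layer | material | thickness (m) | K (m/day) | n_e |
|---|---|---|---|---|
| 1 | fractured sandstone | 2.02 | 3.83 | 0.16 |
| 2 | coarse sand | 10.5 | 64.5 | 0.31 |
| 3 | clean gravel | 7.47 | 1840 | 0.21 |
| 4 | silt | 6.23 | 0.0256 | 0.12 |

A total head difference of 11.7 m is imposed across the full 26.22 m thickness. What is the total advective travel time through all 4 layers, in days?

123

With flow normal to the layers, continuity requires the same specific discharge q through every layer.
Σ(b_i/K_i) = 2.02/3.83 + 10.5/64.5 + 7.47/1840 + 6.23/0.0256 = 244.1 d.
q = Δh / Σ(b_i/K_i) = 11.7 / 244.1 = 0.04794 m/day.
In each layer the seepage velocity is v_i = q/n_i, so the layer transit time is t_i = b_i·n_i / q:
  layer 1 (fractured sandstone): t_1 = 2.02 × 0.16 / 0.04794 = 6.742 d
  layer 2 (coarse sand): t_2 = 10.5 × 0.31 / 0.04794 = 67.90 d
  layer 3 (clean gravel): t_3 = 7.47 × 0.21 / 0.04794 = 32.72 d
  layer 4 (silt): t_4 = 6.23 × 0.12 / 0.04794 = 15.59 d
Total t = Σ t_i = 123.0 days.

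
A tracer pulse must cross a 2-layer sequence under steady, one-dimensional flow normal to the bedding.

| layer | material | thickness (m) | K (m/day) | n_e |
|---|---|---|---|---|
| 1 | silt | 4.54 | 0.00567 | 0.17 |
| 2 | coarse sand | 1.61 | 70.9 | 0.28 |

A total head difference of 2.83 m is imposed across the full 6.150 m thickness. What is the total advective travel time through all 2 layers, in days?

With flow normal to the layers, continuity requires the same specific discharge q through every layer.
Σ(b_i/K_i) = 4.54/0.00567 + 1.61/70.9 = 800.7 d.
q = Δh / Σ(b_i/K_i) = 2.83 / 800.7 = 0.003534 m/day.
In each layer the seepage velocity is v_i = q/n_i, so the layer transit time is t_i = b_i·n_i / q:
  layer 1 (silt): t_1 = 4.54 × 0.17 / 0.003534 = 218.4 d
  layer 2 (coarse sand): t_2 = 1.61 × 0.28 / 0.003534 = 127.6 d
Total t = Σ t_i = 345.9 days.

346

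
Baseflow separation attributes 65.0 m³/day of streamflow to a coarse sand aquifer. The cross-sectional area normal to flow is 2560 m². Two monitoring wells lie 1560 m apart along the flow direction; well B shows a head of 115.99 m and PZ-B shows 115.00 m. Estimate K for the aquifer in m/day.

40.0

Hydraulic gradient i = (115.99 − 115.00) / 1560 = 0.99 / 1560 = 0.0006346.
From Q = K·A·i, K = Q / (A·i) = 65.0 / (2560 × 0.0006346) = 40.01 m/day.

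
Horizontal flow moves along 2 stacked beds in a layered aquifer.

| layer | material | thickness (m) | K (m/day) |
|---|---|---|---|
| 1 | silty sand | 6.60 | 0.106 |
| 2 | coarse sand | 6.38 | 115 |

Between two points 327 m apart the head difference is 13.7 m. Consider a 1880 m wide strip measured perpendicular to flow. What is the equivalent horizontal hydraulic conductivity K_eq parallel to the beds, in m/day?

Flow is parallel to layering, so each bed carries its own Darcy discharge and the transmissivities add.
Σ(K_i·b_i) = 0.106×6.60 + 115×6.38 = 734.4 m²/day.
Total thickness b = 12.98 m, so K_eq = Σ(K_i·b_i)/b = 56.58 m/day.

56.6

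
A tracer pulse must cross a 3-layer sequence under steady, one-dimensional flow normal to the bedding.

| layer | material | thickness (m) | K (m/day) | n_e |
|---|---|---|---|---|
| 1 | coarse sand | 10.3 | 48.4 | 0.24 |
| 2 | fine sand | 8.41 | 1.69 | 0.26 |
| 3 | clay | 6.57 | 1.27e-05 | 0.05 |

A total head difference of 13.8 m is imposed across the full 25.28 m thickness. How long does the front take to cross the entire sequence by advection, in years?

512

With flow normal to the layers, continuity requires the same specific discharge q through every layer.
Σ(b_i/K_i) = 10.3/48.4 + 8.41/1.69 + 6.57/1.27e-05 = 5.173e+05 d.
q = Δh / Σ(b_i/K_i) = 13.8 / 5.173e+05 = 2.668e-05 m/day.
In each layer the seepage velocity is v_i = q/n_i, so the layer transit time is t_i = b_i·n_i / q:
  layer 1 (coarse sand): t_1 = 10.3 × 0.24 / 2.668e-05 = 92669 d
  layer 2 (fine sand): t_2 = 8.41 × 0.26 / 2.668e-05 = 81970 d
  layer 3 (clay): t_3 = 6.57 × 0.05 / 2.668e-05 = 12315 d
Total t = Σ t_i = 1.870e+05 days = 511.9 years.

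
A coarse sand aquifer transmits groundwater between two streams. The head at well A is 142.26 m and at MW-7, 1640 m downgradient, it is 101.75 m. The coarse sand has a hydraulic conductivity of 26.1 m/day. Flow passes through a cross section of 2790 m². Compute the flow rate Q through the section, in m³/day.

Hydraulic gradient i = (142.26 − 101.75) / 1640 = 40.51 / 1640 = 0.02470.
Darcy's law: Q = K · A · i = 26.10 × 2790 × 0.02470 = 1799 m³/day.

1800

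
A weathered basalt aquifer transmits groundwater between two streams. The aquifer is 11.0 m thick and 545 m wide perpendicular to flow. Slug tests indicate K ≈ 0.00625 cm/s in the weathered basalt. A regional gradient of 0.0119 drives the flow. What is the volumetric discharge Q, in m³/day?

Convert K: 0.00625 cm/s × 864 = 5.400 m/day.
Cross-sectional area A = 545 × 11.0 = 5995 m².
Hydraulic gradient i = 0.0119.
Darcy's law: Q = K · A · i = 5.400 × 5995 × 0.01190 = 385.2 m³/day.

385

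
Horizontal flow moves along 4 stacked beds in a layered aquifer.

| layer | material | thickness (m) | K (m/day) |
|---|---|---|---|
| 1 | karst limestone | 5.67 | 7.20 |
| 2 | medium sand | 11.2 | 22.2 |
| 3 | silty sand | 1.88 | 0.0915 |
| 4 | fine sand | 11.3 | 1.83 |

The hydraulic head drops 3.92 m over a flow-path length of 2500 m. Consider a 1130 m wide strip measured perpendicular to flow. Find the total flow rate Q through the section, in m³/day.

Flow is parallel to layering, so each bed carries its own Darcy discharge and the transmissivities add.
Σ(K_i·b_i) = 7.20×5.67 + 22.2×11.2 + 0.0915×1.88 + 1.83×11.3 = 310.3 m²/day.
Hydraulic gradient i = Δh / L = 3.92 / 2500 = 0.001568.
Q = Σ(K_i·b_i) · W · i = 310.3 × 1130 × 0.001568 = 549.8 m³/day.

550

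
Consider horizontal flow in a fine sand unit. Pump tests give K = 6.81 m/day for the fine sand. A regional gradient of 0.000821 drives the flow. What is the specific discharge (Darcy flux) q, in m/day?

Hydraulic gradient i = 0.000821.
Specific discharge q = K · i = 6.810 × 0.0008210 = 0.005591 m/day.

0.00559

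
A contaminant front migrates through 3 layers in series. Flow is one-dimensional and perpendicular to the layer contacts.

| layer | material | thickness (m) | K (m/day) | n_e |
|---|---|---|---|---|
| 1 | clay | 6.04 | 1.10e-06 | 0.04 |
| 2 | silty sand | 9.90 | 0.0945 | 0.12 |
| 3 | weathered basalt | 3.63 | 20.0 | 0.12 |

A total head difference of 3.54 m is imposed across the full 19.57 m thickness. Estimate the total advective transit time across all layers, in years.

With flow normal to the layers, continuity requires the same specific discharge q through every layer.
Σ(b_i/K_i) = 6.04/1.10e-06 + 9.90/0.0945 + 3.63/20.0 = 5.491e+06 d.
q = Δh / Σ(b_i/K_i) = 3.54 / 5.491e+06 = 6.447e-07 m/day.
In each layer the seepage velocity is v_i = q/n_i, so the layer transit time is t_i = b_i·n_i / q:
  layer 1 (clay): t_1 = 6.04 × 0.04 / 6.447e-07 = 3.748e+05 d
  layer 2 (silty sand): t_2 = 9.90 × 0.12 / 6.447e-07 = 1.843e+06 d
  layer 3 (weathered basalt): t_3 = 3.63 × 0.12 / 6.447e-07 = 6.757e+05 d
Total t = Σ t_i = 2.893e+06 days = 7921 years.

7920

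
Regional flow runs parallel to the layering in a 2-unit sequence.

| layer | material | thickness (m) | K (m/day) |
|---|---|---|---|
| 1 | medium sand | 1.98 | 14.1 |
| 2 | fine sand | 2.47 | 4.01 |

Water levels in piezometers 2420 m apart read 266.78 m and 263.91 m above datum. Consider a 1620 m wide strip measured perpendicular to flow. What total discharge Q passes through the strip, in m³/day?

Flow is parallel to layering, so each bed carries its own Darcy discharge and the transmissivities add.
Σ(K_i·b_i) = 14.1×1.98 + 4.01×2.47 = 37.82 m²/day.
Hydraulic gradient i = (266.78 − 263.91) / 2420 = 2.87 / 2420 = 0.001186.
Q = Σ(K_i·b_i) · W · i = 37.82 × 1620 × 0.001186 = 72.67 m³/day.

72.7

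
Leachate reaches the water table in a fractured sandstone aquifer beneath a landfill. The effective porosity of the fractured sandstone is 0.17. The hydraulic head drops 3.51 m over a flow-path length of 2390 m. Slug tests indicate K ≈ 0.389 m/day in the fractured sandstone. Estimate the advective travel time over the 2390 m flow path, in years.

Hydraulic gradient i = Δh / L = 3.51 / 2390 = 0.001469.
Darcy flux q = K · i = 0.3890 × 0.001469 = 0.0005713 m/day.
Seepage velocity v = q / n_e = 0.0005713 / 0.17 = 0.003361 m/day.
Travel time t = L / v = 2390 / 0.003361 = 7.112e+05 days = 1947 years.

1950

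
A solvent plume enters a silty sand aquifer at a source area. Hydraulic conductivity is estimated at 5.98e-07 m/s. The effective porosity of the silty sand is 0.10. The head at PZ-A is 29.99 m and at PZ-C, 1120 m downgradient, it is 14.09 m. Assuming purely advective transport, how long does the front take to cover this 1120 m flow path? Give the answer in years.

418

Convert K: 5.98e-07 m/s × 86400 = 0.05167 m/day.
Hydraulic gradient i = (29.99 − 14.09) / 1120 = 15.9 / 1120 = 0.01420.
Darcy flux q = K · i = 0.05167 × 0.01420 = 0.0007335 m/day.
Seepage velocity v = q / n_e = 0.0007335 / 0.10 = 0.007335 m/day.
Travel time t = L / v = 1120 / 0.007335 = 1.527e+05 days = 418.1 years.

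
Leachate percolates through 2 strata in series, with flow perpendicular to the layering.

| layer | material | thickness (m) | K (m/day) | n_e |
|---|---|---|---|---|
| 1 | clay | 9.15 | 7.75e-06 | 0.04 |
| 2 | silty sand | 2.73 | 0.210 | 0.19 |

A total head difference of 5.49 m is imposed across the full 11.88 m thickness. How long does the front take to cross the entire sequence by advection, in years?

With flow normal to the layers, continuity requires the same specific discharge q through every layer.
Σ(b_i/K_i) = 9.15/7.75e-06 + 2.73/0.210 = 1.181e+06 d.
q = Δh / Σ(b_i/K_i) = 5.49 / 1.181e+06 = 4.650e-06 m/day.
In each layer the seepage velocity is v_i = q/n_i, so the layer transit time is t_i = b_i·n_i / q:
  layer 1 (clay): t_1 = 9.15 × 0.04 / 4.650e-06 = 78711 d
  layer 2 (silty sand): t_2 = 2.73 × 0.19 / 4.650e-06 = 1.115e+05 d
Total t = Σ t_i = 1.903e+05 days = 520.9 years.

521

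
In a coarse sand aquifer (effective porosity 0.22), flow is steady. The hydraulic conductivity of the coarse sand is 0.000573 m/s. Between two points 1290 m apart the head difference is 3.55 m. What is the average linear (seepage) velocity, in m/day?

Convert K: 0.000573 m/s × 86400 = 49.51 m/day.
Hydraulic gradient i = Δh / L = 3.55 / 1290 = 0.002752.
Darcy flux q = K · i = 49.51 × 0.002752 = 0.1362 m/day.
Seepage velocity v = q / n_e = 0.1362 / 0.22 = 0.6193 m/day.

0.619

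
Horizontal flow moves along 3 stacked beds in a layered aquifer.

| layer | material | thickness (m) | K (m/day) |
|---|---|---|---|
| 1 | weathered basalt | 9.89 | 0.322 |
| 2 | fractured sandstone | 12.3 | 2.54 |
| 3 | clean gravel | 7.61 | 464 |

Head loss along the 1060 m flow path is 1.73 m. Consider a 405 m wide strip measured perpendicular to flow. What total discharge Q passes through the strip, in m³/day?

Flow is parallel to layering, so each bed carries its own Darcy discharge and the transmissivities add.
Σ(K_i·b_i) = 0.322×9.89 + 2.54×12.3 + 464×7.61 = 3565 m²/day.
Hydraulic gradient i = Δh / L = 1.73 / 1060 = 0.001632.
Q = Σ(K_i·b_i) · W · i = 3565 × 405 × 0.001632 = 2357 m³/day.

2360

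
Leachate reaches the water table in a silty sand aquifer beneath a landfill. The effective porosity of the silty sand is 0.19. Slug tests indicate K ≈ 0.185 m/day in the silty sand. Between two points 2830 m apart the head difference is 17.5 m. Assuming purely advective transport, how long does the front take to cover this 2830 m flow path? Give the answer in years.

1290

Hydraulic gradient i = Δh / L = 17.5 / 2830 = 0.006184.
Darcy flux q = K · i = 0.1850 × 0.006184 = 0.001144 m/day.
Seepage velocity v = q / n_e = 0.001144 / 0.19 = 0.006021 m/day.
Travel time t = L / v = 2830 / 0.006021 = 4.700e+05 days = 1287 years.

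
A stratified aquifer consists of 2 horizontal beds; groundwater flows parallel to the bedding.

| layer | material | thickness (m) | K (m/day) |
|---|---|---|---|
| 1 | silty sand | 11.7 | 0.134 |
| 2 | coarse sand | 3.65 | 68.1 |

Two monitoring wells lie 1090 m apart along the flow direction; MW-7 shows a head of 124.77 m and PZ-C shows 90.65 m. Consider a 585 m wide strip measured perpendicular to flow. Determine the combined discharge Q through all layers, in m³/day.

Flow is parallel to layering, so each bed carries its own Darcy discharge and the transmissivities add.
Σ(K_i·b_i) = 0.134×11.7 + 68.1×3.65 = 250.1 m²/day.
Hydraulic gradient i = (124.77 − 90.65) / 1090 = 34.12 / 1090 = 0.03130.
Q = Σ(K_i·b_i) · W · i = 250.1 × 585 × 0.03130 = 4580 m³/day.

4580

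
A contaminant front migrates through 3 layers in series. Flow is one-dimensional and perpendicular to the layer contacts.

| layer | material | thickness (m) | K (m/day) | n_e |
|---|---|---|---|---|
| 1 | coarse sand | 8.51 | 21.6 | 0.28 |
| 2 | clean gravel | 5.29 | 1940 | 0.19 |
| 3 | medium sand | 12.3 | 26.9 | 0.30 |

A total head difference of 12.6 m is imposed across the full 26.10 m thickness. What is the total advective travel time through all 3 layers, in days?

With flow normal to the layers, continuity requires the same specific discharge q through every layer.
Σ(b_i/K_i) = 8.51/21.6 + 5.29/1940 + 12.3/26.9 = 0.8540 d.
q = Δh / Σ(b_i/K_i) = 12.6 / 0.8540 = 14.75 m/day.
In each layer the seepage velocity is v_i = q/n_i, so the layer transit time is t_i = b_i·n_i / q:
  layer 1 (coarse sand): t_1 = 8.51 × 0.28 / 14.75 = 0.1615 d
  layer 2 (clean gravel): t_2 = 5.29 × 0.19 / 14.75 = 0.06812 d
  layer 3 (medium sand): t_3 = 12.3 × 0.30 / 14.75 = 0.2501 d
Total t = Σ t_i = 0.4797 days.

0.480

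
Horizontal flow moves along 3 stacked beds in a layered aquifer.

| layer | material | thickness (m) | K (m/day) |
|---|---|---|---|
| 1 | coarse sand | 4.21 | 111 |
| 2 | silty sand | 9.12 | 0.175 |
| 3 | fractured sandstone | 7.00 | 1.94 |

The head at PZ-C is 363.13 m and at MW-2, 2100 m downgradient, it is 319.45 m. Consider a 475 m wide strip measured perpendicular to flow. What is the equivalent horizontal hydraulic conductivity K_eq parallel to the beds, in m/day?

Flow is parallel to layering, so each bed carries its own Darcy discharge and the transmissivities add.
Σ(K_i·b_i) = 111×4.21 + 0.175×9.12 + 1.94×7.00 = 482.5 m²/day.
Total thickness b = 20.33 m, so K_eq = Σ(K_i·b_i)/b = 23.73 m/day.

23.7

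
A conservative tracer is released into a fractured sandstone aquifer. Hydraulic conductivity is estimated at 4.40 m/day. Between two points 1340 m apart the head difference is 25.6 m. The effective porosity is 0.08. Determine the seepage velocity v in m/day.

1.05

Hydraulic gradient i = Δh / L = 25.6 / 1340 = 0.01910.
Darcy flux q = K · i = 4.400 × 0.01910 = 0.08406 m/day.
Seepage velocity v = q / n_e = 0.08406 / 0.08 = 1.051 m/day.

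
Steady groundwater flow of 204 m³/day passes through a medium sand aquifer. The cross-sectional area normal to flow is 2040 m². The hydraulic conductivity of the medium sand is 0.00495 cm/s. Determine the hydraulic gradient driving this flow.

0.0234

Convert K: 0.00495 cm/s × 864 = 4.277 m/day.
From Q = K·A·i, i = Q / (K·A) = 204 / (4.277 × 2040) = 0.02338.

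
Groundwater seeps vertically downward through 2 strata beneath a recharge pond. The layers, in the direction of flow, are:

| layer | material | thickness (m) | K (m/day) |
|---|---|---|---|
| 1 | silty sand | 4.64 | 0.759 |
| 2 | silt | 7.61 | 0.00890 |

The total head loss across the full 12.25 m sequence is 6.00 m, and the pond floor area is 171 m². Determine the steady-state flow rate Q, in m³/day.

Flow is perpendicular to layering, so the layers act in series and the equivalent K is the thickness-weighted harmonic mean.
Total thickness L = 4.64 + 7.61 = 12.25 m.
Σ(b_i/K_i) = 4.64/0.759 + 7.61/0.00890 = 861.2 d.
K_eq = L / Σ(b_i/K_i) = 12.25 / 861.2 = 0.01422 m/day.
Q = K_eq · A · (Δh/L) = 0.01422 × 171 × (6.00/12.25) = 1.191 m³/day.

1.19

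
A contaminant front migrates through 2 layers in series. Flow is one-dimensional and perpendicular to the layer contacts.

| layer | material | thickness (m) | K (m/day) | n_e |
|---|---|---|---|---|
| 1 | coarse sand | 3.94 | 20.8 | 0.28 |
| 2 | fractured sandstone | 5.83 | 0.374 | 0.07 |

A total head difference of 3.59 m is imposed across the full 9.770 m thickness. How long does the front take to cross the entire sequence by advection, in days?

With flow normal to the layers, continuity requires the same specific discharge q through every layer.
Σ(b_i/K_i) = 3.94/20.8 + 5.83/0.374 = 15.78 d.
q = Δh / Σ(b_i/K_i) = 3.59 / 15.78 = 0.2275 m/day.
In each layer the seepage velocity is v_i = q/n_i, so the layer transit time is t_i = b_i·n_i / q:
  layer 1 (coarse sand): t_1 = 3.94 × 0.28 / 0.2275 = 4.848 d
  layer 2 (fractured sandstone): t_2 = 5.83 × 0.07 / 0.2275 = 1.794 d
Total t = Σ t_i = 6.642 days.

6.64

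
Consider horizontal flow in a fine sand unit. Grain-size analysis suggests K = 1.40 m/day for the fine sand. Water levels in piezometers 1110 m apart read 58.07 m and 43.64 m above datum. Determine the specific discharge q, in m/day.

Hydraulic gradient i = (58.07 − 43.64) / 1110 = 14.43 / 1110 = 0.01300.
Specific discharge q = K · i = 1.400 × 0.01300 = 0.01820 m/day.

0.0182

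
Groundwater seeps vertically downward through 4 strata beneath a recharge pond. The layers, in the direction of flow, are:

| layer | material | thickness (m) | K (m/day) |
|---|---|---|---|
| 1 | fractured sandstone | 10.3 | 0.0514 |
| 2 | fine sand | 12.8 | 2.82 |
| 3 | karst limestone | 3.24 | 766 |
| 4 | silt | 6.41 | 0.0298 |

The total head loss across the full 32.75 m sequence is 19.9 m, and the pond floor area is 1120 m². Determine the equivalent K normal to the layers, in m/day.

0.0780

Flow is perpendicular to layering, so the layers act in series and the equivalent K is the thickness-weighted harmonic mean.
Total thickness L = 10.3 + 12.8 + 3.24 + 6.41 = 32.75 m.
Σ(b_i/K_i) = 10.3/0.0514 + 12.8/2.82 + 3.24/766 + 6.41/0.0298 = 420.0 d.
K_eq = L / Σ(b_i/K_i) = 32.75 / 420.0 = 0.07797 m/day.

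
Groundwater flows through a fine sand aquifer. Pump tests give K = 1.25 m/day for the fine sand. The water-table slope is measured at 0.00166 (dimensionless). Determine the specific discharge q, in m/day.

Hydraulic gradient i = 0.00166.
Specific discharge q = K · i = 1.250 × 0.001660 = 0.002075 m/day.

0.00208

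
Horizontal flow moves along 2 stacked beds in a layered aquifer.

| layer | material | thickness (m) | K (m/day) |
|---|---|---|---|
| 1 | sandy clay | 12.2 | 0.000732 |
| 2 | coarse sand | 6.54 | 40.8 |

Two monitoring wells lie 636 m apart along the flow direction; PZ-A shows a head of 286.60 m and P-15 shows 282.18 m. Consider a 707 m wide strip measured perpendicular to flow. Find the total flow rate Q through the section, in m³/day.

Flow is parallel to layering, so each bed carries its own Darcy discharge and the transmissivities add.
Σ(K_i·b_i) = 0.000732×12.2 + 40.8×6.54 = 266.8 m²/day.
Hydraulic gradient i = (286.60 − 282.18) / 636 = 4.42 / 636 = 0.006950.
Q = Σ(K_i·b_i) · W · i = 266.8 × 707 × 0.006950 = 1311 m³/day.

1310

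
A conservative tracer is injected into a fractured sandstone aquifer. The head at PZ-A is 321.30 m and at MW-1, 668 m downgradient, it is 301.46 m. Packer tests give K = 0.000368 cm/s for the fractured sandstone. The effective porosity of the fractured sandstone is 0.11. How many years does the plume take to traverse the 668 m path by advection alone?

21.3

Convert K: 0.000368 cm/s × 864 = 0.3180 m/day.
Hydraulic gradient i = (321.30 − 301.46) / 668 = 19.84 / 668 = 0.02970.
Darcy flux q = K · i = 0.3180 × 0.02970 = 0.009443 m/day.
Seepage velocity v = q / n_e = 0.009443 / 0.11 = 0.08585 m/day.
Travel time t = L / v = 668 / 0.08585 = 7781 days = 21.30 years.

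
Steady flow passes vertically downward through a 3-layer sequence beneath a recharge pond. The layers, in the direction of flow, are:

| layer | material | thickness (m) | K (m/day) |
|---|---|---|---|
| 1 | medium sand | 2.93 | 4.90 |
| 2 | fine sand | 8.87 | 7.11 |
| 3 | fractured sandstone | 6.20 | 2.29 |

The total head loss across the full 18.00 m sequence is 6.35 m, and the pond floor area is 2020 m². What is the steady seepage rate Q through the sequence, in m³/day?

Flow is perpendicular to layering, so the layers act in series and the equivalent K is the thickness-weighted harmonic mean.
Total thickness L = 2.93 + 8.87 + 6.20 = 18.00 m.
Σ(b_i/K_i) = 2.93/4.90 + 8.87/7.11 + 6.20/2.29 = 4.553 d.
K_eq = L / Σ(b_i/K_i) = 18.00 / 4.553 = 3.954 m/day.
Q = K_eq · A · (Δh/L) = 3.954 × 2020 × (6.35/18.00) = 2817 m³/day.

2820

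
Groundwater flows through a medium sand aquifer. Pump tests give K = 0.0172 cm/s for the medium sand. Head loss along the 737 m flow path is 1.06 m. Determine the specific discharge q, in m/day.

0.0214

Convert K: 0.0172 cm/s × 864 = 14.86 m/day.
Hydraulic gradient i = Δh / L = 1.06 / 737 = 0.001438.
Specific discharge q = K · i = 14.86 × 0.001438 = 0.02137 m/day.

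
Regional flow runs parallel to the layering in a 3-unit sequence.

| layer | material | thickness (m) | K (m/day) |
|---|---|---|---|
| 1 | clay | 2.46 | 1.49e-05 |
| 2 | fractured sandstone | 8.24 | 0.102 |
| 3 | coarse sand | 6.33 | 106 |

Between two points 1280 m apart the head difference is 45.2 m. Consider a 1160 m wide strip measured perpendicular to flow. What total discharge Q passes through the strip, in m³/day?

27500

Flow is parallel to layering, so each bed carries its own Darcy discharge and the transmissivities add.
Σ(K_i·b_i) = 1.49e-05×2.46 + 0.102×8.24 + 106×6.33 = 671.8 m²/day.
Hydraulic gradient i = Δh / L = 45.2 / 1280 = 0.03531.
Q = Σ(K_i·b_i) · W · i = 671.8 × 1160 × 0.03531 = 27519 m³/day.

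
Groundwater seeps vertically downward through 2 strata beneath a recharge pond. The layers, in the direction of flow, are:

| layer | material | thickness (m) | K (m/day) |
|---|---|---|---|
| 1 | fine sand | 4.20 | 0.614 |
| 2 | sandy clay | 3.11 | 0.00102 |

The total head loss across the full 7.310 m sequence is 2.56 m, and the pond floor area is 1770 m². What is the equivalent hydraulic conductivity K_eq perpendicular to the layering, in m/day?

Flow is perpendicular to layering, so the layers act in series and the equivalent K is the thickness-weighted harmonic mean.
Total thickness L = 4.20 + 3.11 = 7.310 m.
Σ(b_i/K_i) = 4.20/0.614 + 3.11/0.00102 = 3056 d.
K_eq = L / Σ(b_i/K_i) = 7.310 / 3056 = 0.002392 m/day.

0.00239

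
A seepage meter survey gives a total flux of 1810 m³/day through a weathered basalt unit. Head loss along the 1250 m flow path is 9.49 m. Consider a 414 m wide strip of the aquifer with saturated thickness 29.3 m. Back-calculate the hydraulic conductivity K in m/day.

Cross-sectional area A = 414 × 29.3 = 12130 m².
Hydraulic gradient i = Δh / L = 9.49 / 1250 = 0.007592.
From Q = K·A·i, K = Q / (A·i) = 1810 / (12130 × 0.007592) = 19.65 m/day.

19.7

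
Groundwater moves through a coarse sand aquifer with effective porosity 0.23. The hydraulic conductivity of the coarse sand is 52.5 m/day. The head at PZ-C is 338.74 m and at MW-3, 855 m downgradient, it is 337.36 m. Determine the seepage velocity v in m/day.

0.368

Hydraulic gradient i = (338.74 − 337.36) / 855 = 1.38 / 855 = 0.001614.
Darcy flux q = K · i = 52.50 × 0.001614 = 0.08474 m/day.
Seepage velocity v = q / n_e = 0.08474 / 0.23 = 0.3684 m/day.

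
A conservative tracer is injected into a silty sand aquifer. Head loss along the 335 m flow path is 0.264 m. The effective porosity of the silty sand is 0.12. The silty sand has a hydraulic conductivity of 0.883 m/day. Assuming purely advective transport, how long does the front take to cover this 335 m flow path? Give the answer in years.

Hydraulic gradient i = Δh / L = 0.264 / 335 = 0.0007881.
Darcy flux q = K · i = 0.8830 × 0.0007881 = 0.0006959 m/day.
Seepage velocity v = q / n_e = 0.0006959 / 0.12 = 0.005799 m/day.
Travel time t = L / v = 335 / 0.005799 = 57771 days = 158.2 years.

158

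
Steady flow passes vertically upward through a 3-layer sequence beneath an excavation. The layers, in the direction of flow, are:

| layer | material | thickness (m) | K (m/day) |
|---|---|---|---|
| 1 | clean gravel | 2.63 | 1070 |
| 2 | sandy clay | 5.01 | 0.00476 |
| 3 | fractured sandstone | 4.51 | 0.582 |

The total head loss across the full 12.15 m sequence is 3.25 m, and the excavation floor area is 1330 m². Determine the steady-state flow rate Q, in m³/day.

4.08

Flow is perpendicular to layering, so the layers act in series and the equivalent K is the thickness-weighted harmonic mean.
Total thickness L = 2.63 + 5.01 + 4.51 = 12.15 m.
Σ(b_i/K_i) = 2.63/1070 + 5.01/0.00476 + 4.51/0.582 = 1060 d.
K_eq = L / Σ(b_i/K_i) = 12.15 / 1060 = 0.01146 m/day.
Q = K_eq · A · (Δh/L) = 0.01146 × 1330 × (3.25/12.15) = 4.077 m³/day.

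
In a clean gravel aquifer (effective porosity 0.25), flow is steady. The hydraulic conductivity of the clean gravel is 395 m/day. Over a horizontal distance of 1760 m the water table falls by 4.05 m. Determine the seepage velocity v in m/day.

3.64

Hydraulic gradient i = Δh / L = 4.05 / 1760 = 0.002301.
Darcy flux q = K · i = 395.0 × 0.002301 = 0.9089 m/day.
Seepage velocity v = q / n_e = 0.9089 / 0.25 = 3.636 m/day.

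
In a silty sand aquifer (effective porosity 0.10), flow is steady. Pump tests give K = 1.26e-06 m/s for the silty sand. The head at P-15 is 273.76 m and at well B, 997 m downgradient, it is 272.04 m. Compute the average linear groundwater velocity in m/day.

0.00188

Convert K: 1.26e-06 m/s × 86400 = 0.1089 m/day.
Hydraulic gradient i = (273.76 − 272.04) / 997 = 1.72 / 997 = 0.001725.
Darcy flux q = K · i = 0.1089 × 0.001725 = 0.0001878 m/day.
Seepage velocity v = q / n_e = 0.0001878 / 0.10 = 0.001878 m/day.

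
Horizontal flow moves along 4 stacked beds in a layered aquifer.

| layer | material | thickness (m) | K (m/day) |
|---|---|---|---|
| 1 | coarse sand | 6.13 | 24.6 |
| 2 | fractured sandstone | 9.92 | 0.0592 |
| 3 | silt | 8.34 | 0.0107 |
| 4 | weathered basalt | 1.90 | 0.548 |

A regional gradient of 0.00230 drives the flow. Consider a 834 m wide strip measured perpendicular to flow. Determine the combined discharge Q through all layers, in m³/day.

293

Flow is parallel to layering, so each bed carries its own Darcy discharge and the transmissivities add.
Σ(K_i·b_i) = 24.6×6.13 + 0.0592×9.92 + 0.0107×8.34 + 0.548×1.90 = 152.5 m²/day.
Hydraulic gradient i = 0.00230.
Q = Σ(K_i·b_i) · W · i = 152.5 × 834 × 0.002300 = 292.6 m³/day.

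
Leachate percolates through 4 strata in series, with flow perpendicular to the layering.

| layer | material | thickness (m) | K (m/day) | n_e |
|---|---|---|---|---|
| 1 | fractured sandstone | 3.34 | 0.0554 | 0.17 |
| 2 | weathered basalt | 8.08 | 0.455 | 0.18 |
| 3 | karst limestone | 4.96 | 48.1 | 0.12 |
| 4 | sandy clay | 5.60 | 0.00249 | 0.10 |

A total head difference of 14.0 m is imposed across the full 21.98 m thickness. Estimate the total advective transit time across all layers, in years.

1.45

With flow normal to the layers, continuity requires the same specific discharge q through every layer.
Σ(b_i/K_i) = 3.34/0.0554 + 8.08/0.455 + 4.96/48.1 + 5.60/0.00249 = 2327 d.
q = Δh / Σ(b_i/K_i) = 14.0 / 2327 = 0.006016 m/day.
In each layer the seepage velocity is v_i = q/n_i, so the layer transit time is t_i = b_i·n_i / q:
  layer 1 (fractured sandstone): t_1 = 3.34 × 0.17 / 0.006016 = 94.38 d
  layer 2 (weathered basalt): t_2 = 8.08 × 0.18 / 0.006016 = 241.8 d
  layer 3 (karst limestone): t_3 = 4.96 × 0.12 / 0.006016 = 98.94 d
  layer 4 (sandy clay): t_4 = 5.60 × 0.10 / 0.006016 = 93.09 d
Total t = Σ t_i = 528.2 days = 1.446 years.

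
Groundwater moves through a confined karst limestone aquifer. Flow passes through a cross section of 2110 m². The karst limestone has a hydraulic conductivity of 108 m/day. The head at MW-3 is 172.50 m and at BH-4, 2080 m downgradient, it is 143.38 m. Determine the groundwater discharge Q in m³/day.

3190

Hydraulic gradient i = (172.50 − 143.38) / 2080 = 29.12 / 2080 = 0.01400.
Darcy's law: Q = K · A · i = 108.0 × 2110 × 0.01400 = 3190 m³/day.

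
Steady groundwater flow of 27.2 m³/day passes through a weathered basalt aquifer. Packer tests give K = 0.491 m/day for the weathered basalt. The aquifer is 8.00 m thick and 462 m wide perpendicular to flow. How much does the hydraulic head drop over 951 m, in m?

14.3

Cross-sectional area A = 462 × 8.00 = 3696 m².
From Q = K·A·i, i = Q / (K·A) = 27.2 / (0.4910 × 3696) = 0.01499.
Head loss Δh = i · L = 0.01499 × 951 = 14.25 m.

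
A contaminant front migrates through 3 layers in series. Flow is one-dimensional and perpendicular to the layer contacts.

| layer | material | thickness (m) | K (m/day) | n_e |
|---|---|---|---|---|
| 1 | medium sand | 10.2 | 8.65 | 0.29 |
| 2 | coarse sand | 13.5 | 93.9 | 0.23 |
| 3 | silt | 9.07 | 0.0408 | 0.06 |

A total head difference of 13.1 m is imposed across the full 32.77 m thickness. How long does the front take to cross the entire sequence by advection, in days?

With flow normal to the layers, continuity requires the same specific discharge q through every layer.
Σ(b_i/K_i) = 10.2/8.65 + 13.5/93.9 + 9.07/0.0408 = 223.6 d.
q = Δh / Σ(b_i/K_i) = 13.1 / 223.6 = 0.05858 m/day.
In each layer the seepage velocity is v_i = q/n_i, so the layer transit time is t_i = b_i·n_i / q:
  layer 1 (medium sand): t_1 = 10.2 × 0.29 / 0.05858 = 50.50 d
  layer 2 (coarse sand): t_2 = 13.5 × 0.23 / 0.05858 = 53.00 d
  layer 3 (silt): t_3 = 9.07 × 0.06 / 0.05858 = 9.290 d
Total t = Σ t_i = 112.8 days.

113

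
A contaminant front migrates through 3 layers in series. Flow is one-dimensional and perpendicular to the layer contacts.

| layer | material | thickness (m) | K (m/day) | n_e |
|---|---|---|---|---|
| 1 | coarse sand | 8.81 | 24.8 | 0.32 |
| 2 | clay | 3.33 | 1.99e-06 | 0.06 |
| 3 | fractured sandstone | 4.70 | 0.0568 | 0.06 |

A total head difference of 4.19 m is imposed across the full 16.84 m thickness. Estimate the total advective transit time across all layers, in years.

With flow normal to the layers, continuity requires the same specific discharge q through every layer.
Σ(b_i/K_i) = 8.81/24.8 + 3.33/1.99e-06 + 4.70/0.0568 = 1.673e+06 d.
q = Δh / Σ(b_i/K_i) = 4.19 / 1.673e+06 = 2.504e-06 m/day.
In each layer the seepage velocity is v_i = q/n_i, so the layer transit time is t_i = b_i·n_i / q:
  layer 1 (coarse sand): t_1 = 8.81 × 0.32 / 2.504e-06 = 1.126e+06 d
  layer 2 (clay): t_2 = 3.33 × 0.06 / 2.504e-06 = 79798 d
  layer 3 (fractured sandstone): t_3 = 4.70 × 0.06 / 2.504e-06 = 1.126e+05 d
Total t = Σ t_i = 1.318e+06 days = 3610 years.

3610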